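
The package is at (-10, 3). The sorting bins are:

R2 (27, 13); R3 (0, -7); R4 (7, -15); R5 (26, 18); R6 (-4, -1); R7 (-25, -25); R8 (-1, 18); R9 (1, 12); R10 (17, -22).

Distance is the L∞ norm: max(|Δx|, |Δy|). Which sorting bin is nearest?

R6

Distances from (-10, 3):
R2: max(|37|, |10|) = 37
R3: max(|10|, |-10|) = 10
R4: max(|17|, |-18|) = 18
R5: max(|36|, |15|) = 36
R6: max(|6|, |-4|) = 6
R7: max(|-15|, |-28|) = 28
R8: max(|9|, |15|) = 15
R9: max(|11|, |9|) = 11
R10: max(|27|, |-25|) = 27
Minimum: R6 at 6.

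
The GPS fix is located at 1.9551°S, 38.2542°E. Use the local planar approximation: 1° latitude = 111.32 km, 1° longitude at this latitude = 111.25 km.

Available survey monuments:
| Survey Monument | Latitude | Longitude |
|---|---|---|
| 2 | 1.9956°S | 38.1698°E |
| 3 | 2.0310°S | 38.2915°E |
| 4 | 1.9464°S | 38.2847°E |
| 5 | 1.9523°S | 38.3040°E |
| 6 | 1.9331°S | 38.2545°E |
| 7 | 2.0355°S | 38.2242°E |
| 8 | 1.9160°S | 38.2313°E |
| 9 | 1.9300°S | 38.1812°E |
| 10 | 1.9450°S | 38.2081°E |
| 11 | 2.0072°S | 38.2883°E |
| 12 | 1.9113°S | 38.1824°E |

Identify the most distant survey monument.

2

Distances from 1.9551°S, 38.2542°E:
2: √((-0.0405·111.32)² + (-0.0844·111.25)²) = √(20.326212 + 88.162710) = 10.4158 km
3: √((-0.0759·111.32)² + (0.0373·111.25)²) = √(71.388778 + 17.219388) = 9.4132 km
4: √((0.0087·111.32)² + (0.0305·111.25)²) = √(0.937961 + 11.513297) = 3.5286 km
5: √((0.0028·111.32)² + (0.0498·111.25)²) = √(0.097154 + 30.694370) = 5.5490 km
6: √((0.0220·111.32)² + (0.0003·111.25)²) = √(5.997797 + 0.001114) = 2.4493 km
7: √((-0.0804·111.32)² + (-0.0300·111.25)²) = √(80.104791 + 11.138906) = 9.5522 km
8: √((0.0391·111.32)² + (-0.0229·111.25)²) = √(18.945231 + 6.490393) = 5.0434 km
9: √((0.0251·111.32)² + (-0.0730·111.25)²) = √(7.807174 + 65.954702) = 8.5885 km
10: √((0.0101·111.32)² + (-0.0461·111.25)²) = √(1.264122 + 26.302794) = 5.2504 km
11: √((-0.0521·111.32)² + (0.0341·111.25)²) = √(33.637355 + 14.391591) = 6.9303 km
12: √((0.0438·111.32)² + (-0.0718·111.25)²) = √(23.773582 + 63.804150) = 9.3583 km
Maximum: 2 at 10.4158 km.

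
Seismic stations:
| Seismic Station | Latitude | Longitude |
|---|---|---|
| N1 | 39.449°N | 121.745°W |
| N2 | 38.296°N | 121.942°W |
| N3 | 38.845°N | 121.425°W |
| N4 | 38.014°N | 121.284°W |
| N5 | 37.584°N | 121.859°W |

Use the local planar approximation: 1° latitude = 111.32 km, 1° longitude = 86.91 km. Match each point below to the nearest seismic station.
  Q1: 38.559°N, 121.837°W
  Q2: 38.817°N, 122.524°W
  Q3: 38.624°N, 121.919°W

Q1 at 38.559°N, 121.837°W:
  N1: √((0.890·111.32)² + (0.092·86.91)²) = √(9815.81600 + 63.93154) = 99.397 km
  N2: √((-0.263·111.32)² + (-0.105·86.91)²) = √(857.15210 + 83.27566) = 30.666 km
  N3: √((0.286·111.32)² + (0.412·86.91)²) = √(1013.62768 + 1282.13552) = 47.914 km
  N4: √((-0.545·111.32)² + (0.553·86.91)²) = √(3680.77610 + 2309.88183) = 77.399 km
  N5: √((-0.975·111.32)² + (-0.022·86.91)²) = √(11780.28037 + 3.65582) = 108.554 km
  → nearest: N2 (30.666 km)
Q2 at 38.817°N, 122.524°W:
  N1: √((0.632·111.32)² + (0.779·86.91)²) = √(4949.71909 + 4583.68131) = 97.639 km
  N2: √((-0.521·111.32)² + (0.582·86.91)²) = √(3363.73553 + 2558.50028) = 76.956 km
  N3: √((0.028·111.32)² + (1.099·86.91)²) = √(9.71544 + 9122.94139) = 95.565 km
  N4: √((-0.803·111.32)² + (1.240·86.91)²) = √(7990.56495 + 11614.02804) = 140.016 km
  N5: √((-1.233·111.32)² + (0.665·86.91)²) = √(18839.63778 + 3340.27936) = 148.929 km
  → nearest: N2 (76.956 km)
Q3 at 38.624°N, 121.919°W:
  N1: √((0.825·111.32)² + (0.174·86.91)²) = √(8434.40192 + 228.68517) = 93.076 km
  N2: √((-0.328·111.32)² + (-0.023·86.91)²) = √(1333.19625 + 3.99572) = 36.568 km
  N3: √((0.221·111.32)² + (0.494·86.91)²) = √(605.24463 + 1843.28886) = 49.483 km
  N4: √((-0.610·111.32)² + (0.635·86.91)²) = √(4611.11619 + 3045.69879) = 87.503 km
  N5: √((-1.040·111.32)² + (0.060·86.91)²) = √(13403.34122 + 27.19205) = 115.890 km
  → nearest: N2 (36.568 km)

Q1→N2; Q2→N2; Q3→N2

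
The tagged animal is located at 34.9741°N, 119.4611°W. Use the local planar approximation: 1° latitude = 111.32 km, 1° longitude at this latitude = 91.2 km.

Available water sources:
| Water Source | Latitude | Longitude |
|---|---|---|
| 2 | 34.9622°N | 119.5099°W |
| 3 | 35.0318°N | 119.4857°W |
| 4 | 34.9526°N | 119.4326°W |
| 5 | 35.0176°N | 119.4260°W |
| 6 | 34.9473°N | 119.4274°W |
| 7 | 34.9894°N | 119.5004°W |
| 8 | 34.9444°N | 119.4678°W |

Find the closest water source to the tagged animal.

8

Distances from 34.9741°N, 119.4611°W:
2: 4.6435 km
3: 6.8037 km
4: 3.5333 km
5: 5.8048 km
6: 4.2833 km
7: 3.9683 km
8: 3.3622 km
Minimum: 8 at 3.3622 km.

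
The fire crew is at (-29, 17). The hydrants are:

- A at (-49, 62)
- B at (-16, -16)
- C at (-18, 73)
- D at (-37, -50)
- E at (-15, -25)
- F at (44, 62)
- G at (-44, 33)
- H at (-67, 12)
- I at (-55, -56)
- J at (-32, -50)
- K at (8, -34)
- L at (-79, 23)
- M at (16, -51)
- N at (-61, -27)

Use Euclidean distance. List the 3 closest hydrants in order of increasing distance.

G, B, H

Distances from (-29, 17):
A: 49.2
B: 35.5
C: 57.1
D: 67.5
E: 44.3
F: 85.8
G: 21.9
H: 38.3
I: 77.5
J: 67.1
K: 63.0
L: 50.4
M: 81.5
N: 54.4
Sorted: G (21.9) < B (35.5) < H (38.3) < E (44.3) < A (49.2) < …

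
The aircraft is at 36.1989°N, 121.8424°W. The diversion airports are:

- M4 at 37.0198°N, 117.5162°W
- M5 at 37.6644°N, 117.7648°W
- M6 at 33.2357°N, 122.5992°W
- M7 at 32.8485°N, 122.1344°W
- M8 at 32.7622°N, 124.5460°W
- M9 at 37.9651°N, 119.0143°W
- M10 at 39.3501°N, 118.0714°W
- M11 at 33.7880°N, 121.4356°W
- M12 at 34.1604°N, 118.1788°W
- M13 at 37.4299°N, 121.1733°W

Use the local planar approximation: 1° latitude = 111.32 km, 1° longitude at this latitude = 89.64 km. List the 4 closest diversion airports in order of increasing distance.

Distances from 36.1989°N, 121.8424°W:
M4: 398.4220 km
M5: 400.2705 km
M6: 336.7671 km
M7: 373.8839 km
M8: 452.8756 km
M9: 320.8186 km
M10: 487.1557 km
M11: 270.8474 km
M12: 399.1807 km
M13: 149.5859 km
Sorted: M13 (149.5859 km) < M11 (270.8474 km) < M9 (320.8186 km) < M6 (336.7671 km) < M7 (373.8839 km) < M4 (398.4220 km) < …

M13, M11, M9, M6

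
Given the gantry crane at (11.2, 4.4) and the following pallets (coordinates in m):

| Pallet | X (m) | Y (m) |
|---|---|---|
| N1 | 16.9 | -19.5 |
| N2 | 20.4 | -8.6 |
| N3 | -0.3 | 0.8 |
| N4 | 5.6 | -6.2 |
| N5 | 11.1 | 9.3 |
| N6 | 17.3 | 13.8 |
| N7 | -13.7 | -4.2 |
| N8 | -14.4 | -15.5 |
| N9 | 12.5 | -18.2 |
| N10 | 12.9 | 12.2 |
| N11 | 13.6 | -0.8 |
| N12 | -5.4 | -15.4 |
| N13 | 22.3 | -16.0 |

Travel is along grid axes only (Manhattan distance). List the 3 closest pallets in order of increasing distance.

Distances from (11.2, 4.4):
N1: 29.6 m
N2: 22.2 m
N3: 15.1 m
N4: 16.2 m
N5: 5.0 m
N6: 15.5 m
N7: 33.5 m
N8: 45.5 m
N9: 23.9 m
N10: 9.5 m
N11: 7.6 m
N12: 36.4 m
N13: 31.5 m
Sorted: N5 (5.0 m) < N11 (7.6 m) < N10 (9.5 m) < N3 (15.1 m) < N6 (15.5 m) < …

N5, N11, N10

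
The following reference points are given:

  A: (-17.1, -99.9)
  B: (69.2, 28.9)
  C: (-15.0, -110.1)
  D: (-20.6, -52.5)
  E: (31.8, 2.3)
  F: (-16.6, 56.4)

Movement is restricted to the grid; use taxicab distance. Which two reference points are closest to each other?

Pairwise distances:
A–B: 215.1
A–C: 12.3
A–D: 50.9
A–E: 151.1
A–F: 156.8
B–C: 223.2
B–D: 171.2
B–E: 64.0
B–F: 113.3
C–D: 63.2
C–E: 159.2
C–F: 168.1
D–E: 107.2
D–F: 112.9
E–F: 102.5
Closest pair: A–C at 12.3.

A and C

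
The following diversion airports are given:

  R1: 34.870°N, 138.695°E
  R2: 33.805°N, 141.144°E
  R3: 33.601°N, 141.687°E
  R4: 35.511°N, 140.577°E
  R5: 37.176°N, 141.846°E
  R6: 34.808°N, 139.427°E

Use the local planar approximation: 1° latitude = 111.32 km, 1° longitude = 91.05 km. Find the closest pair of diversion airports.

R2 and R3

Pairwise distances:
R2–R3: √((-0.204·111.32)² + (0.543·91.05)²) = √(515.71140 + 2444.32843) = 54.406 km
R1–R6: √((-0.062·111.32)² + (0.732·91.05)²) = √(47.63540 + 4442.03588) = 67.005 km
R4–R6: √((-0.703·111.32)² + (-1.150·91.05)²) = √(6124.30830 + 10963.66056) = 130.721 km
R1–R4: √((0.641·111.32)² + (1.882·91.05)²) = √(5091.69586 + 29362.91301) = 185.620 km
R2–R6: √((1.003·111.32)² + (-1.717·91.05)²) = √(12466.60678 + 24439.95999) = 192.111 km
R2–R4: √((1.706·111.32)² + (-0.567·91.05)²) = √(36066.53736 + 2665.17676) = 196.804 km
R4–R5: √((1.665·111.32)² + (1.269·91.05)²) = √(34353.80696 + 13350.05775) = 218.412 km
R3–R4: √((1.910·111.32)² + (-1.110·91.05)²) = √(45207.77469 + 10214.23529) = 235.419 km
R3–R6: √((1.207·111.32)² + (-2.260·91.05)²) = √(18053.48026 + 42342.52753) = 245.756 km
R1–R2: √((-1.065·111.32)² + (2.449·91.05)²) = √(14055.47771 + 49720.72704) = 252.540 km
R1–R3: √((-1.269·111.32)² + (2.992·91.05)²) = √(19955.82283 + 74213.52815) = 306.870 km
R5–R6: √((-2.368·111.32)² + (-2.419·91.05)²) = √(69487.99671 + 48510.04048) = 343.508 km
R2–R5: √((3.371·111.32)² + (0.702·91.05)²) = √(140819.85745 + 4085.39567) = 380.664 km
R1–R5: √((2.306·111.32)² + (3.151·91.05)²) = √(65896.90254 + 82310.77799) = 384.978 km
R3–R5: √((3.575·111.32)² + (0.159·91.05)²) = √(158379.32496 + 209.58208) = 398.232 km
Closest pair: R2–R3 at 54.406 km.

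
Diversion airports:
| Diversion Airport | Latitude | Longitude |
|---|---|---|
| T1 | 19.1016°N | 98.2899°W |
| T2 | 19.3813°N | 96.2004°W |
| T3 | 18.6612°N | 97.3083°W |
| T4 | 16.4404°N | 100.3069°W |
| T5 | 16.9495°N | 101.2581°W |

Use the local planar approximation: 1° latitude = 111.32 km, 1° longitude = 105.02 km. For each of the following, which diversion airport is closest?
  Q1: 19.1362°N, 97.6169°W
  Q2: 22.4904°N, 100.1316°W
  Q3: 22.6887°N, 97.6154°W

Q1→T3; Q2→T1; Q3→T2

Q1 at 19.1362°N, 97.6169°W:
  T1: 70.7833 km
  T2: 151.2423 km
  T3: 62.0188 km
  T4: 412.1484 km
  T5: 453.3032 km
  → nearest: T3 (62.0188 km)
Q2 at 22.4904°N, 100.1316°W:
  T1: 423.9345 km
  T2: 538.7371 km
  T3: 519.2467 km
  T4: 673.7376 km
  T5: 628.0560 km
  → nearest: T1 (423.9345 km)
Q3 at 22.6887°N, 97.6154°W:
  T1: 405.5502 km
  T2: 397.0381 km
  T3: 449.4998 km
  T4: 750.8010 km
  T5: 744.6656 km
  → nearest: T2 (397.0381 km)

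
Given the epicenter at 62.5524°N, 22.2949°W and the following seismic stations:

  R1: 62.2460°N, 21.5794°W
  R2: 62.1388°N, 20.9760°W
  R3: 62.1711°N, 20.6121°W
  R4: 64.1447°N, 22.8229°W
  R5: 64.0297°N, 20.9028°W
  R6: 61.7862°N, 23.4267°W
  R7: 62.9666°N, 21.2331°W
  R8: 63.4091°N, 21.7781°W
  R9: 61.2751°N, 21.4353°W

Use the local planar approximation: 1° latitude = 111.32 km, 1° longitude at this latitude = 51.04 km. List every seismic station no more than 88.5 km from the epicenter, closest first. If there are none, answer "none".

R1, R7, R2

Distances from 62.5524°N, 22.2949°W:
R1: √((-0.3064·111.32)² + (0.7155·51.04)²) = √(1163.386225 + 1333.646126) = 49.9703 km
R2: √((-0.4136·111.32)² + (1.3189·51.04)²) = √(2119.861344 + 4531.532175) = 81.5561 km
R3: √((-0.3813·111.32)² + (1.6828·51.04)²) = √(1801.689742 + 7377.111339) = 95.8061 km
R4: √((1.5923·111.32)² + (-0.5280·51.04)²) = √(31419.276885 + 726.255069) = 179.2918 km
R5: √((1.4773·111.32)² + (1.3921·51.04)²) = √(27044.801050 + 5048.498114) = 179.1460 km
R6: √((-0.7662·111.32)² + (-1.1318·51.04)²) = √(7274.961354 + 3337.034607) = 103.0145 km
R7: √((0.4142·111.32)² + (1.0618·51.04)²) = √(2126.016273 + 2937.019118) = 71.1550 km
R8: √((0.8567·111.32)² + (0.5168·51.04)²) = √(9095.025669 + 695.771029) = 98.9485 km
R9: √((-1.2773·111.32)² + (0.8596·51.04)²) = √(20217.721959 + 1924.926472) = 148.8041 km
Threshold 88.5 km: R1 (49.9703 km), R7 (71.1550 km), R2 (81.5561 km) are within range.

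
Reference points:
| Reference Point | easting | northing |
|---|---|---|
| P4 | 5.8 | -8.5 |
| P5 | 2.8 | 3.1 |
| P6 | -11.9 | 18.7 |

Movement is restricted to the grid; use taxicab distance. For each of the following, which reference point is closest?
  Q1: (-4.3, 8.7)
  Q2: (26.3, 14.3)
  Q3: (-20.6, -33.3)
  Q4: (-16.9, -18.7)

Q1 at (-4.3, 8.7):
  P4: |10.1| + |-17.2| = 10.1 + 17.2 = 27.3
  P5: |7.1| + |-5.6| = 7.1 + 5.6 = 12.7
  P6: |-7.6| + |10.0| = 7.6 + 10.0 = 17.6
  → nearest: P5 (12.7)
Q2 at (26.3, 14.3):
  P4: |-20.5| + |-22.8| = 20.5 + 22.8 = 43.3
  P5: |-23.5| + |-11.2| = 23.5 + 11.2 = 34.7
  P6: |-38.2| + |4.4| = 38.2 + 4.4 = 42.6
  → nearest: P5 (34.7)
Q3 at (-20.6, -33.3):
  P4: |26.4| + |24.8| = 26.4 + 24.8 = 51.2
  P5: |23.4| + |36.4| = 23.4 + 36.4 = 59.8
  P6: |8.7| + |52.0| = 8.7 + 52.0 = 60.7
  → nearest: P4 (51.2)
Q4 at (-16.9, -18.7):
  P4: |22.7| + |10.2| = 22.7 + 10.2 = 32.9
  P5: |19.7| + |21.8| = 19.7 + 21.8 = 41.5
  P6: |5.0| + |37.4| = 5.0 + 37.4 = 42.4
  → nearest: P4 (32.9)

Q1→P5; Q2→P5; Q3→P4; Q4→P4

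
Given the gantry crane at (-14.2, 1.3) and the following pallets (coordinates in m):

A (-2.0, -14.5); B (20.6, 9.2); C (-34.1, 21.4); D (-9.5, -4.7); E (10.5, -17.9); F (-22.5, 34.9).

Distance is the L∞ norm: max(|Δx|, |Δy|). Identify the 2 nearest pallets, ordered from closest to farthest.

D, A

Distances from (-14.2, 1.3):
A: max(|12.2|, |-15.8|) = 15.8 m
B: max(|34.8|, |7.9|) = 34.8 m
C: max(|-19.9|, |20.1|) = 20.1 m
D: max(|4.7|, |-6.0|) = 6.0 m
E: max(|24.7|, |-19.2|) = 24.7 m
F: max(|-8.3|, |33.6|) = 33.6 m
Sorted: D (6.0 m) < A (15.8 m) < C (20.1 m) < E (24.7 m) < …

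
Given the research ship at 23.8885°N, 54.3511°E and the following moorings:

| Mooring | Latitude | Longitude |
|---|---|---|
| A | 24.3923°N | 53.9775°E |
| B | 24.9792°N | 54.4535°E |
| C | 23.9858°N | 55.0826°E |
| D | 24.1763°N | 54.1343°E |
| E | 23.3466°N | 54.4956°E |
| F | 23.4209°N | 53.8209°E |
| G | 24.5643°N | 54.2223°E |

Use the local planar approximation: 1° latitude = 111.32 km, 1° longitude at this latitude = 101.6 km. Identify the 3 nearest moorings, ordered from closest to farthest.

Distances from 23.8885°N, 54.3511°E:
A: 67.7207 km
B: 121.8616 km
C: 75.1055 km
D: 38.8794 km
E: 62.0851 km
F: 74.9088 km
G: 76.3597 km
Sorted: D (38.8794 km) < E (62.0851 km) < A (67.7207 km) < F (74.9088 km) < C (75.1055 km) < …

D, E, A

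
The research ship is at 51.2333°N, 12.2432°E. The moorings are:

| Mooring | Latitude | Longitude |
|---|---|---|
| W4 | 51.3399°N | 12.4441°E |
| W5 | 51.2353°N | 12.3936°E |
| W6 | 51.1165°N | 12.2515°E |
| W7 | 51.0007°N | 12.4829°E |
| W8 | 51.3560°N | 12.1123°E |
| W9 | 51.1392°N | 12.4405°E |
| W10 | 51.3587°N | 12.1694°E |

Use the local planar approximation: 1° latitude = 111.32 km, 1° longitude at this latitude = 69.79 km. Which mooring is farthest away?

W7

Distances from 51.2333°N, 12.2432°E:
W4: √((0.1066·111.32)² + (0.2009·69.79)²) = √(140.818854 + 196.583141) = 18.3685 km
W5: √((0.0020·111.32)² + (0.1504·69.79)²) = √(0.049569 + 110.174749) = 10.4988 km
W6: √((-0.1168·111.32)² + (0.0083·69.79)²) = √(169.056581 + 0.335539) = 13.0151 km
W7: √((-0.2326·111.32)² + (0.2397·69.79)²) = √(670.449106 + 279.848166) = 30.8269 km
W8: √((0.1227·111.32)² + (-0.1309·69.79)²) = √(186.567298 + 83.457561) = 16.4324 km
W9: √((-0.0941·111.32)² + (0.1973·69.79)²) = √(109.730066 + 189.600975) = 17.3012 km
W10: √((0.1254·111.32)² + (-0.0738·69.79)²) = √(194.868422 + 26.527671) = 14.8794 km
Maximum: W7 at 30.8269 km.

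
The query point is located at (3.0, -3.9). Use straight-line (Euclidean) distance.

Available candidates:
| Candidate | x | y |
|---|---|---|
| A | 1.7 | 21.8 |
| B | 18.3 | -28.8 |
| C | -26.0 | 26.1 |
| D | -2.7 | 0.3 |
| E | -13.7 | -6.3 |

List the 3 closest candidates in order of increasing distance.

D, E, A

Distances from (3.0, -3.9):
A: √((-1.3)² + (25.7)²) = √(1.690 + 660.490) = 25.7
B: √((15.3)² + (-24.9)²) = √(234.090 + 620.010) = 29.2
C: √((-29.0)² + (30.0)²) = √(841.000 + 900.000) = 41.7
D: √((-5.7)² + (4.2)²) = √(32.490 + 17.640) = 7.1
E: √((-16.7)² + (-2.4)²) = √(278.890 + 5.760) = 16.9
Sorted: D (7.1) < E (16.9) < A (25.7) < B (29.2) < C (41.7)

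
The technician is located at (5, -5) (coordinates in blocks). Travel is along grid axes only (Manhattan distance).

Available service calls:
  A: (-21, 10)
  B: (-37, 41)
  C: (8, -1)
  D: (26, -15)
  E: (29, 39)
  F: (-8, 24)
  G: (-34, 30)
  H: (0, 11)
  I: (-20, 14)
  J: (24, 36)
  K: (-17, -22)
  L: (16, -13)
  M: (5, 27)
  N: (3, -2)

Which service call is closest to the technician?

N

Distances from (5, -5):
A: 41 blocks
B: 88 blocks
C: 7 blocks
D: 31 blocks
E: 68 blocks
F: 42 blocks
G: 74 blocks
H: 21 blocks
I: 44 blocks
J: 60 blocks
K: 39 blocks
L: 19 blocks
M: 32 blocks
N: 5 blocks
Minimum: N at 5 blocks.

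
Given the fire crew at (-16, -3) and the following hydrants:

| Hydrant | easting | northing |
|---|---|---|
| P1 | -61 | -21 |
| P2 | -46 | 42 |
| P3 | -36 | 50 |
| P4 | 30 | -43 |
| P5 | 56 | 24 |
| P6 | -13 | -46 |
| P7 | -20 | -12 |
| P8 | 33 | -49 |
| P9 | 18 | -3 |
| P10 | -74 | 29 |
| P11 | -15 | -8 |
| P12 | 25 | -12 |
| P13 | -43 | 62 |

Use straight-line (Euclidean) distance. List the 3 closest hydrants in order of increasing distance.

Distances from (-16, -3):
P1: √((-45)² + (-18)²) = √(2025.000 + 324.000) = 48.5
P2: √((-30)² + (45)²) = √(900.000 + 2025.000) = 54.1
P3: √((-20)² + (53)²) = √(400.000 + 2809.000) = 56.6
P4: √((46)² + (-40)²) = √(2116.000 + 1600.000) = 61.0
P5: √((72)² + (27)²) = √(5184.000 + 729.000) = 76.9
P6: √((3)² + (-43)²) = √(9.000 + 1849.000) = 43.1
P7: √((-4)² + (-9)²) = √(16.000 + 81.000) = 9.8
P8: √((49)² + (-46)²) = √(2401.000 + 2116.000) = 67.2
P9: √((34)² + (0)²) = √(1156.000 + 0.000) = 34.0
P10: √((-58)² + (32)²) = √(3364.000 + 1024.000) = 66.2
P11: √((1)² + (-5)²) = √(1.000 + 25.000) = 5.1
P12: √((41)² + (-9)²) = √(1681.000 + 81.000) = 42.0
P13: √((-27)² + (65)²) = √(729.000 + 4225.000) = 70.4
Sorted: P11 (5.1) < P7 (9.8) < P9 (34.0) < P12 (42.0) < P6 (43.1) < …

P11, P7, P9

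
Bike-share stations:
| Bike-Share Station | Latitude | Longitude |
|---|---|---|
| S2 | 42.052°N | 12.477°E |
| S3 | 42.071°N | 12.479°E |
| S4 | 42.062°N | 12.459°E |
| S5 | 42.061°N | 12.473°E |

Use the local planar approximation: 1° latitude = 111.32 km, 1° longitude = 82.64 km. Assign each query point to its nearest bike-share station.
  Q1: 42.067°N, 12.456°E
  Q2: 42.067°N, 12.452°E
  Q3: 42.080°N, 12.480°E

Q1 at 42.067°N, 12.456°E:
  S2: 2.408 km
  S3: 1.952 km
  S4: 0.609 km
  S5: 1.556 km
  → nearest: S4 (0.609 km)
Q2 at 42.067°N, 12.452°E:
  S2: 2.656 km
  S3: 2.275 km
  S4: 0.803 km
  S5: 1.860 km
  → nearest: S4 (0.803 km)
Q3 at 42.080°N, 12.480°E:
  S2: 3.127 km
  S3: 1.005 km
  S4: 2.651 km
  S5: 2.193 km
  → nearest: S3 (1.005 km)

Q1→S4; Q2→S4; Q3→S3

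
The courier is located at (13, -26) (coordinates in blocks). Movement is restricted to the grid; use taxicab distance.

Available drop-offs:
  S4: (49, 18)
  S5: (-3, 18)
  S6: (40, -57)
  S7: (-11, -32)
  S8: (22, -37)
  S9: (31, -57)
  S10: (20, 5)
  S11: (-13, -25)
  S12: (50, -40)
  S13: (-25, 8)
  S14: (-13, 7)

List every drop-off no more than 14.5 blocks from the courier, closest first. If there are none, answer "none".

Distances from (13, -26):
S4: |36| + |44| = 36 + 44 = 80 blocks
S5: |-16| + |44| = 16 + 44 = 60 blocks
S6: |27| + |-31| = 27 + 31 = 58 blocks
S7: |-24| + |-6| = 24 + 6 = 30 blocks
S8: |9| + |-11| = 9 + 11 = 20 blocks
S9: |18| + |-31| = 18 + 31 = 49 blocks
S10: |7| + |31| = 7 + 31 = 38 blocks
S11: |-26| + |1| = 26 + 1 = 27 blocks
S12: |37| + |-14| = 37 + 14 = 51 blocks
S13: |-38| + |34| = 38 + 34 = 72 blocks
S14: |-26| + |33| = 26 + 33 = 59 blocks
Threshold 14.5 blocks: none within range.

none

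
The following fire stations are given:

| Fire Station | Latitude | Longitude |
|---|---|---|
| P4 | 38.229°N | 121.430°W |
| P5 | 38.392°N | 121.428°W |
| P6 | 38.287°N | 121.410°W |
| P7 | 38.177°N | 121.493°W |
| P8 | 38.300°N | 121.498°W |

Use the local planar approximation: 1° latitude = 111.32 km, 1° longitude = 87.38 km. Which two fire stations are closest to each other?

P4 and P6

Pairwise distances:
P4–P5: √((0.163·111.32)² + (0.002·87.38)²) = √(329.24683 + 0.03054) = 18.146 km
P4–P6: √((0.058·111.32)² + (0.020·87.38)²) = √(41.68717 + 3.05411) = 6.689 km
P4–P7: √((-0.052·111.32)² + (-0.063·87.38)²) = √(33.50835 + 30.30436) = 7.988 km
P4–P8: √((0.071·111.32)² + (-0.068·87.38)²) = √(62.46879 + 35.30546) = 9.888 km
P5–P6: √((-0.105·111.32)² + (0.018·87.38)²) = √(136.62337 + 2.47383) = 11.794 km
P5–P7: √((-0.215·111.32)² + (-0.065·87.38)²) = √(572.82678 + 32.25899) = 24.598 km
P5–P8: √((-0.092·111.32)² + (-0.070·87.38)²) = √(104.88709 + 37.41280) = 11.929 km
P6–P7: √((-0.110·111.32)² + (-0.083·87.38)²) = √(149.94492 + 52.59934) = 14.232 km
P6–P8: √((0.013·111.32)² + (-0.088·87.38)²) = √(2.09427 + 59.12749) = 7.824 km
P7–P8: √((0.123·111.32)² + (-0.005·87.38)²) = √(187.48072 + 0.19088) = 13.699 km
Closest pair: P4–P6 at 6.689 km.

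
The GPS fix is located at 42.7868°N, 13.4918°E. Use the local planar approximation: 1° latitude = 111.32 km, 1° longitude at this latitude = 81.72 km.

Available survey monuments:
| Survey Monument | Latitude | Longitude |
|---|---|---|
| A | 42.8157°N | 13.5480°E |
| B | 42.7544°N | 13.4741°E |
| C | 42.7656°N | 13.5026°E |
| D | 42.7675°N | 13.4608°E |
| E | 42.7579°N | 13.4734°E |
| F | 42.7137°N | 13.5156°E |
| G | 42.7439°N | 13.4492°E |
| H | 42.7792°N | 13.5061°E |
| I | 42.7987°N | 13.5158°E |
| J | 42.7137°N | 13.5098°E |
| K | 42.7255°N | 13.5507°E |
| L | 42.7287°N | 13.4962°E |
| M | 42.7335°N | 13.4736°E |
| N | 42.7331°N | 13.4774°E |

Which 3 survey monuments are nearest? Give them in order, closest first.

H, I, C

Distances from 42.7868°N, 13.4918°E:
A: 5.6074 km
B: 3.8860 km
C: 2.5196 km
D: 3.3217 km
E: 3.5512 km
F: 8.3667 km
G: 5.9098 km
H: 1.4427 km
I: 2.3667 km
J: 8.2694 km
K: 8.3507 km
L: 6.4777 km
M: 6.1169 km
N: 6.0926 km
Sorted: H (1.4427 km) < I (2.3667 km) < C (2.5196 km) < D (3.3217 km) < E (3.5512 km) < …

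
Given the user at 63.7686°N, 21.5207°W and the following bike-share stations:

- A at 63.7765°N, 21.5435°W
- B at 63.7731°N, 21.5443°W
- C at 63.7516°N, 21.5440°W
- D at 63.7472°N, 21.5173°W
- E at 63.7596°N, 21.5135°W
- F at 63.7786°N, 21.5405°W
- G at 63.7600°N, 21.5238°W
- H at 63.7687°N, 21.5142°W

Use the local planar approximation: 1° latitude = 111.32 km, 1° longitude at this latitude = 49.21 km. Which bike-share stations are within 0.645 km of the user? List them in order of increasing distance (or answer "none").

Distances from 63.7686°N, 21.5207°W:
A: 1.4256 km
B: 1.2648 km
C: 2.2127 km
D: 2.3881 km
E: 1.0627 km
F: 1.4794 km
G: 0.9694 km
H: 0.3201 km
Threshold 0.645 km: H (0.3201 km) is within range.

H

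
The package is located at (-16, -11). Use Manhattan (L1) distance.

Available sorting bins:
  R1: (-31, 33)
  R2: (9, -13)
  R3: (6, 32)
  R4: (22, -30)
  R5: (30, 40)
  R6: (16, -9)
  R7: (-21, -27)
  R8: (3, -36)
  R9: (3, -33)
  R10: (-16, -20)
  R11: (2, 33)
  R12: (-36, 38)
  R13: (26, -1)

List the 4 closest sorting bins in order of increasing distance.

R10, R7, R2, R6

Distances from (-16, -11):
R1: |-15| + |44| = 15 + 44 = 59
R2: |25| + |-2| = 25 + 2 = 27
R3: |22| + |43| = 22 + 43 = 65
R4: |38| + |-19| = 38 + 19 = 57
R5: |46| + |51| = 46 + 51 = 97
R6: |32| + |2| = 32 + 2 = 34
R7: |-5| + |-16| = 5 + 16 = 21
R8: |19| + |-25| = 19 + 25 = 44
R9: |19| + |-22| = 19 + 22 = 41
R10: |0| + |-9| = 0 + 9 = 9
R11: |18| + |44| = 18 + 44 = 62
R12: |-20| + |49| = 20 + 49 = 69
R13: |42| + |10| = 42 + 10 = 52
Sorted: R10 (9) < R7 (21) < R2 (27) < R6 (34) < R9 (41) < R8 (44) < …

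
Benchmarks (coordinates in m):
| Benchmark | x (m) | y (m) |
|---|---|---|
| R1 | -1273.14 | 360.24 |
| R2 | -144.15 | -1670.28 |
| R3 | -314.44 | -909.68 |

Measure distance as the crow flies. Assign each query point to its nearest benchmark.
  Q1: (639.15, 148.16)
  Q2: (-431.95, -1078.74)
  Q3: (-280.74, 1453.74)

Q1 at (639.15, 148.16):
  R1: 1924.01 m
  R2: 1979.97 m
  R3: 1424.20 m
  → nearest: R3 (1424.20 m)
Q2 at (-431.95, -1078.74):
  R1: 1666.81 m
  R2: 657.84 m
  R3: 205.89 m
  → nearest: R3 (205.89 m)
Q3 at (-280.74, 1453.74):
  R1: 1476.69 m
  R2: 3127.00 m
  R3: 2363.66 m
  → nearest: R1 (1476.69 m)

Q1→R3; Q2→R3; Q3→R1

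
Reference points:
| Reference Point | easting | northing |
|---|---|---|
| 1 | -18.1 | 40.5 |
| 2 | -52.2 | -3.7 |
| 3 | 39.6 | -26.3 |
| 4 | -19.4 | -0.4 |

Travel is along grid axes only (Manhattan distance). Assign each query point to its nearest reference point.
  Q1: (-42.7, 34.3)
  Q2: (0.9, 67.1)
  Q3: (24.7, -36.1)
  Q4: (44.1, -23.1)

Q1→1; Q2→1; Q3→3; Q4→3

Q1 at (-42.7, 34.3):
  1: 30.8
  2: 47.5
  3: 142.9
  4: 58.0
  → nearest: 1 (30.8)
Q2 at (0.9, 67.1):
  1: 45.6
  2: 123.9
  3: 132.1
  4: 87.8
  → nearest: 1 (45.6)
Q3 at (24.7, -36.1):
  1: 119.4
  2: 109.3
  3: 24.7
  4: 79.8
  → nearest: 3 (24.7)
Q4 at (44.1, -23.1):
  1: 125.8
  2: 115.7
  3: 7.7
  4: 86.2
  → nearest: 3 (7.7)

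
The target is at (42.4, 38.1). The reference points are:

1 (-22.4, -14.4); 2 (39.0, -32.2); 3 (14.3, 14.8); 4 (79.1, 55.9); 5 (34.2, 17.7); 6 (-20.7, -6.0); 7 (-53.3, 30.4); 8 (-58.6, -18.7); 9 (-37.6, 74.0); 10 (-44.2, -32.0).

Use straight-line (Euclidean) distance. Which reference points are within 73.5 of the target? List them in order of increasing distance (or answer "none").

Distances from (42.4, 38.1):
1: 83.4
2: 70.4
3: 36.5
4: 40.8
5: 22.0
6: 77.0
7: 96.0
8: 115.9
9: 87.7
10: 111.4
Threshold 73.5: 5 (22.0), 3 (36.5), 4 (40.8), 2 (70.4) are within range.

5, 3, 4, 2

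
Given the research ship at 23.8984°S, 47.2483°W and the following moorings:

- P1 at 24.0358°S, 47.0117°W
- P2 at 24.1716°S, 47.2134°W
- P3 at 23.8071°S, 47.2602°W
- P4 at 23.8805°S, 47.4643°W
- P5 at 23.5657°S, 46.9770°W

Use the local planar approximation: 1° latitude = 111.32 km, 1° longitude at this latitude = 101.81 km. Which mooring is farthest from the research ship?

Distances from 23.8984°S, 47.2483°W:
P1: √((-0.1374·111.32)² + (0.2366·101.81)²) = √(233.948282 + 580.243595) = 28.5340 km
P2: √((-0.2732·111.32)² + (0.0349·101.81)²) = √(924.927699 + 12.625010) = 30.6195 km
P3: √((0.0913·111.32)² + (-0.0119·101.81)²) = √(103.297057 + 1.467827) = 10.2355 km
P4: √((0.0179·111.32)² + (-0.2160·101.81)²) = √(3.970566 + 483.602322) = 22.0811 km
P5: √((0.3327·111.32)² + (0.2713·101.81)²) = √(1371.677444 + 762.922569) = 46.2017 km
Maximum: P5 at 46.2017 km.

P5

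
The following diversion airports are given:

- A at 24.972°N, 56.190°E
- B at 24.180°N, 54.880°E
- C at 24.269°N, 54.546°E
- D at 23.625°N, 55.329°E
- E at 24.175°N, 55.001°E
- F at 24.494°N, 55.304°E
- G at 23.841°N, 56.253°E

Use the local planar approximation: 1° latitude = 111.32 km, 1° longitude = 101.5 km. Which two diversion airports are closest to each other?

Pairwise distances:
A–B: 159.539 km
A–C: 184.306 km
A–D: 173.556 km
A–E: 149.787 km
A–F: 104.492 km
A–G: 126.065 km
B–C: 35.319 km
B–D: 76.773 km
B–E: 12.294 km
B–F: 55.443 km
B–G: 144.379 km
C–D: 107.031 km
C–E: 47.353 km
C–F: 80.911 km
C–G: 179.692 km
D–E: 69.692 km
D–F: 96.770 km
D–G: 96.819 km
E–F: 46.977 km
E–G: 132.406 km
F–G: 120.675 km
Closest pair: B–E at 12.294 km.

B and E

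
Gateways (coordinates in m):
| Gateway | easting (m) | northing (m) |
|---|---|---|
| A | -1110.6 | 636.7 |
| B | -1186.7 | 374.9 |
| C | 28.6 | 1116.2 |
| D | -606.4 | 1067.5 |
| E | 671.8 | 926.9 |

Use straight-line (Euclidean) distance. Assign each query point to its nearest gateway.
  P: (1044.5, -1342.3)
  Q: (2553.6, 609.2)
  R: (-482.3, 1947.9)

P at (1044.5, -1342.3):
  A: √((-2155.1)² + (1979.0)²) = √(4644456.010 + 3916441.000) = 2925.9 m
  B: √((-2231.2)² + (1717.2)²) = √(4978253.440 + 2948775.840) = 2815.5 m
  C: √((-1015.9)² + (2458.5)²) = √(1032052.810 + 6044222.250) = 2660.1 m
  D: √((-1650.9)² + (2409.8)²) = √(2725470.810 + 5807136.040) = 2921.1 m
  E: √((-372.7)² + (2269.2)²) = √(138905.290 + 5149268.640) = 2299.6 m
  → nearest: E (2299.6 m)
Q at (2553.6, 609.2):
  A: √((-3664.2)² + (27.5)²) = √(13426361.640 + 756.250) = 3664.3 m
  B: √((-3740.3)² + (-234.3)²) = √(13989844.090 + 54896.490) = 3747.6 m
  C: √((-2525.0)² + (507.0)²) = √(6375625.000 + 257049.000) = 2575.4 m
  D: √((-3160.0)² + (458.3)²) = √(9985600.000 + 210038.890) = 3193.1 m
  E: √((-1881.8)² + (317.7)²) = √(3541171.240 + 100933.290) = 1908.4 m
  → nearest: E (1908.4 m)
R at (-482.3, 1947.9):
  A: √((-628.3)² + (-1311.2)²) = √(394760.890 + 1719245.440) = 1454.0 m
  B: √((-704.4)² + (-1573.0)²) = √(496179.360 + 2474329.000) = 1723.5 m
  C: √((510.9)² + (-831.7)²) = √(261018.810 + 691724.890) = 976.1 m
  D: √((-124.1)² + (-880.4)²) = √(15400.810 + 775104.160) = 889.1 m
  E: √((1154.1)² + (-1021.0)²) = √(1331946.810 + 1042441.000) = 1540.9 m
  → nearest: D (889.1 m)

P→E; Q→E; R→D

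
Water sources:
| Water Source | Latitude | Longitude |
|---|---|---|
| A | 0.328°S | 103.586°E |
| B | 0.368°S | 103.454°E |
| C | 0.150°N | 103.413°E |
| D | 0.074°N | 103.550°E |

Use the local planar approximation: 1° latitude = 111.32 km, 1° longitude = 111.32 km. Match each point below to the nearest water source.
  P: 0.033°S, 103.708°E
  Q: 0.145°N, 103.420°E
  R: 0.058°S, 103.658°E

P→D; Q→C; R→D

P at 0.033°S, 103.708°E:
  A: 35.537 km
  B: 46.800 km
  C: 38.645 km
  D: 21.242 km
  → nearest: D (21.242 km)
Q at 0.145°N, 103.420°E:
  A: 55.803 km
  B: 57.232 km
  C: 0.958 km
  D: 16.489 km
  → nearest: C (0.958 km)
R at 0.058°S, 103.658°E:
  A: 31.107 km
  B: 41.311 km
  C: 35.777 km
  D: 18.986 km
  → nearest: D (18.986 km)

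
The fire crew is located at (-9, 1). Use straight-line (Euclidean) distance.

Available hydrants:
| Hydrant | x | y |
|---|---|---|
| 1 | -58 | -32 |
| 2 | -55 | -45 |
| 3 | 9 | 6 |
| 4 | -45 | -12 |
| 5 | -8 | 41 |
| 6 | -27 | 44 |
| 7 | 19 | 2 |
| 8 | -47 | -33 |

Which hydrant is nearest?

Distances from (-9, 1):
1: √((-49)² + (-33)²) = √(2401.000 + 1089.000) = 59.1
2: √((-46)² + (-46)²) = √(2116.000 + 2116.000) = 65.1
3: √((18)² + (5)²) = √(324.000 + 25.000) = 18.7
4: √((-36)² + (-13)²) = √(1296.000 + 169.000) = 38.3
5: √((1)² + (40)²) = √(1.000 + 1600.000) = 40.0
6: √((-18)² + (43)²) = √(324.000 + 1849.000) = 46.6
7: √((28)² + (1)²) = √(784.000 + 1.000) = 28.0
8: √((-38)² + (-34)²) = √(1444.000 + 1156.000) = 51.0
Minimum: 3 at 18.7.

3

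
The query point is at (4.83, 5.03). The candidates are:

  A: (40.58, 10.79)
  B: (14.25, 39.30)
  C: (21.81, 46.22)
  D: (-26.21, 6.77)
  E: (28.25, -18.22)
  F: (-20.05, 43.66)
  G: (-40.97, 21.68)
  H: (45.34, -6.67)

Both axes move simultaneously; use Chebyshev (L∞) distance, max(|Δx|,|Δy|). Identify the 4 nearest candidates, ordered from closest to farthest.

E, D, B, A

Distances from (4.83, 5.03):
A: 35.75
B: 34.27
C: 41.19
D: 31.04
E: 23.42
F: 38.63
G: 45.80
H: 40.51
Sorted: E (23.42) < D (31.04) < B (34.27) < A (35.75) < F (38.63) < H (40.51) < …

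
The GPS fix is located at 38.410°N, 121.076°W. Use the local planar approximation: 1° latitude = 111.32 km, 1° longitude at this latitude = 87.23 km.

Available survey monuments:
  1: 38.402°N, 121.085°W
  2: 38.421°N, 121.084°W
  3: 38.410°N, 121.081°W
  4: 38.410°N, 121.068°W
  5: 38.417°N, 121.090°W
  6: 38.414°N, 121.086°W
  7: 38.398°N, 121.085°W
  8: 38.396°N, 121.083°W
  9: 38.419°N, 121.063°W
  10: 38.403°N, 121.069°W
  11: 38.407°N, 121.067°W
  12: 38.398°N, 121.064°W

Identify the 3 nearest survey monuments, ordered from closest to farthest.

Distances from 38.410°N, 121.076°W:
1: 1.187 km
2: 1.409 km
3: 0.436 km
4: 0.698 km
5: 1.449 km
6: 0.979 km
7: 1.549 km
8: 1.674 km
9: 1.513 km
10: 0.990 km
11: 0.853 km
12: 1.697 km
Sorted: 3 (0.436 km) < 4 (0.698 km) < 11 (0.853 km) < 6 (0.979 km) < 10 (0.990 km) < …

3, 4, 11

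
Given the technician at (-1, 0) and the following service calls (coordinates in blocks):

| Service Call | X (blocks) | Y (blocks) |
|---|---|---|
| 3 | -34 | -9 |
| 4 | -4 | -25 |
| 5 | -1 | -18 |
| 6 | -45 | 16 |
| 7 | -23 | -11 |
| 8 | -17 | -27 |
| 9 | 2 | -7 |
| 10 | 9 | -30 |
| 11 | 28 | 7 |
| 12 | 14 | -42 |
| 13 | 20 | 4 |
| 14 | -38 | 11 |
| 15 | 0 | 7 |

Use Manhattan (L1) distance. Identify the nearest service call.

Distances from (-1, 0):
3: |-33| + |-9| = 33 + 9 = 42 blocks
4: |-3| + |-25| = 3 + 25 = 28 blocks
5: |0| + |-18| = 0 + 18 = 18 blocks
6: |-44| + |16| = 44 + 16 = 60 blocks
7: |-22| + |-11| = 22 + 11 = 33 blocks
8: |-16| + |-27| = 16 + 27 = 43 blocks
9: |3| + |-7| = 3 + 7 = 10 blocks
10: |10| + |-30| = 10 + 30 = 40 blocks
11: |29| + |7| = 29 + 7 = 36 blocks
12: |15| + |-42| = 15 + 42 = 57 blocks
13: |21| + |4| = 21 + 4 = 25 blocks
14: |-37| + |11| = 37 + 11 = 48 blocks
15: |1| + |7| = 1 + 7 = 8 blocks
Minimum: 15 at 8 blocks.

15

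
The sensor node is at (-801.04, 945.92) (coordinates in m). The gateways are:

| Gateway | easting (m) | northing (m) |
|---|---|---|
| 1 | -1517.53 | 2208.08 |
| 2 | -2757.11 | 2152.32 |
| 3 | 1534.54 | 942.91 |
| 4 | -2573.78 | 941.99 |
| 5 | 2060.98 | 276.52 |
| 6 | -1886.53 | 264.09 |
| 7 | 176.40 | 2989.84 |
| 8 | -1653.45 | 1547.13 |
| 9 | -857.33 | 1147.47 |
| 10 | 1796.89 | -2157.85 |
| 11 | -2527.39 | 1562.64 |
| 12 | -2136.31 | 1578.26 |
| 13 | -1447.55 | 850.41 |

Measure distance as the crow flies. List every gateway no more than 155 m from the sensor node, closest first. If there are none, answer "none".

Distances from (-801.04, 945.92):
1: 1451.35 m
2: 2298.18 m
3: 2335.58 m
4: 1772.74 m
5: 2939.26 m
6: 1281.87 m
7: 2265.61 m
8: 1043.10 m
9: 209.26 m
10: 4047.55 m
11: 1833.20 m
12: 1477.43 m
13: 653.53 m
Threshold 155 m: none within range.

none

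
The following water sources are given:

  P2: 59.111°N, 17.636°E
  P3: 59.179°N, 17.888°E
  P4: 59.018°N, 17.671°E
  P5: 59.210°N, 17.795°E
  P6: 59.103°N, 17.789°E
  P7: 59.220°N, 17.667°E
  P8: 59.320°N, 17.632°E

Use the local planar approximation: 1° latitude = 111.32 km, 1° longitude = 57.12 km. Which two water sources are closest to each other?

Pairwise distances:
P2–P3: √((0.068·111.32)² + (0.252·57.12)²) = √(57.30127 + 207.19415) = 16.263 km
P2–P4: √((-0.093·111.32)² + (0.035·57.12)²) = √(107.17964 + 3.99680) = 10.544 km
P2–P5: √((0.099·111.32)² + (0.159·57.12)²) = √(121.45539 + 82.48418) = 14.281 km
P2–P6: √((-0.008·111.32)² + (0.153·57.12)²) = √(0.79310 + 76.37641) = 8.785 km
P2–P7: √((0.109·111.32)² + (0.031·57.12)²) = √(147.23104 + 3.13545) = 12.262 km
P2–P8: √((0.209·111.32)² + (-0.004·57.12)²) = √(541.30117 + 0.05220) = 23.267 km
P3–P4: √((-0.161·111.32)² + (-0.217·57.12)²) = √(321.21672 + 153.63702) = 21.791 km
P3–P5: √((0.031·111.32)² + (-0.093·57.12)²) = √(11.90885 + 28.21904) = 6.335 km
P3–P6: √((-0.076·111.32)² + (-0.099·57.12)²) = √(71.57701 + 31.97767) = 10.176 km
P3–P7: √((0.041·111.32)² + (-0.221·57.12)²) = √(20.83119 + 159.35326) = 13.423 km
P3–P8: √((0.141·111.32)² + (-0.256·57.12)²) = √(246.36818 + 213.82394) = 21.452 km
P4–P5: √((0.192·111.32)² + (0.124·57.12)²) = √(456.82394 + 50.16719) = 22.516 km
P4–P6: √((0.085·111.32)² + (0.118·57.12)²) = √(89.53323 + 45.42976) = 11.617 km
P4–P7: √((0.202·111.32)² + (-0.004·57.12)²) = √(505.64898 + 0.05220) = 22.488 km
P4–P8: √((0.302·111.32)² + (-0.039·57.12)²) = √(1130.21296 + 4.96256) = 33.692 km
P5–P6: √((-0.107·111.32)² + (-0.006·57.12)²) = √(141.87764 + 0.11746) = 11.916 km
P5–P7: √((0.010·111.32)² + (-0.128·57.12)²) = √(1.23921 + 53.45599) = 7.396 km
P5–P8: √((0.110·111.32)² + (-0.163·57.12)²) = √(149.94492 + 86.68653) = 15.383 km
P6–P7: √((0.117·111.32)² + (-0.122·57.12)²) = √(169.63604 + 48.56194) = 14.772 km
P6–P8: √((0.217·111.32)² + (-0.157·57.12)²) = √(583.53359 + 80.42215) = 25.767 km
P7–P8: √((0.100·111.32)² + (-0.035·57.12)²) = √(123.92142 + 3.99680) = 11.310 km
Closest pair: P3–P5 at 6.335 km.

P3 and P5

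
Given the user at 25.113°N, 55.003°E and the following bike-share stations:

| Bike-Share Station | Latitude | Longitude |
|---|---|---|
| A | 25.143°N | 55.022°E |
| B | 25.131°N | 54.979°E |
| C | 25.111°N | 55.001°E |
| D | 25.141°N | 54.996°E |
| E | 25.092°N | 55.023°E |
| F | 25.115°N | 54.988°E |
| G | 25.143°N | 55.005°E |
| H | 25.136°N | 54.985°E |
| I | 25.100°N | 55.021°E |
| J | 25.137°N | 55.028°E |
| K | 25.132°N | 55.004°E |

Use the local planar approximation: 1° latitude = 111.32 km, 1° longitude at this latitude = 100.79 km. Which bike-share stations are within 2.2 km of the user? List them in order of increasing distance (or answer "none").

Distances from 25.113°N, 55.003°E:
A: √((0.030·111.32)² + (0.019·100.79)²) = √(11.15293 + 3.66726) = 3.850 km
B: √((0.018·111.32)² + (-0.024·100.79)²) = √(4.01505 + 5.85137) = 3.141 km
C: √((-0.002·111.32)² + (-0.002·100.79)²) = √(0.04957 + 0.04063) = 0.300 km
D: √((0.028·111.32)² + (-0.007·100.79)²) = √(9.71544 + 0.49777) = 3.196 km
E: √((-0.021·111.32)² + (0.020·100.79)²) = √(5.46493 + 4.06345) = 3.087 km
F: √((0.002·111.32)² + (-0.015·100.79)²) = √(0.04957 + 2.28569) = 1.528 km
G: √((0.030·111.32)² + (0.002·100.79)²) = √(11.15293 + 0.04063) = 3.346 km
H: √((0.023·111.32)² + (-0.018·100.79)²) = √(6.55544 + 3.29139) = 3.138 km
I: √((-0.013·111.32)² + (0.018·100.79)²) = √(2.09427 + 3.29139) = 2.321 km
J: √((0.024·111.32)² + (0.025·100.79)²) = √(7.13787 + 6.34914) = 3.672 km
K: √((0.019·111.32)² + (0.001·100.79)²) = √(4.47356 + 0.01016) = 2.117 km
Threshold 2.2 km: C (0.300 km), F (1.528 km), K (2.117 km) are within range.

C, F, K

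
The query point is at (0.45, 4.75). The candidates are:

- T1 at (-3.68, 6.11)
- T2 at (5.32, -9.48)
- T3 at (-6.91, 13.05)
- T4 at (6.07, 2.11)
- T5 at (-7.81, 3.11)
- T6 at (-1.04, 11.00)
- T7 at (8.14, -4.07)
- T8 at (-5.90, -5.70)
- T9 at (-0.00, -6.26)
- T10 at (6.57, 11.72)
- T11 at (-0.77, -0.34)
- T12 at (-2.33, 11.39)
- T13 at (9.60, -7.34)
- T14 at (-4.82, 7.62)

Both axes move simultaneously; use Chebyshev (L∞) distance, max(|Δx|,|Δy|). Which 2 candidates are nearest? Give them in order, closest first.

Distances from (0.45, 4.75):
T1: max(|-4.13|, |1.36|) = 4.13
T2: max(|4.87|, |-14.23|) = 14.23
T3: max(|-7.36|, |8.30|) = 8.30
T4: max(|5.62|, |-2.64|) = 5.62
T5: max(|-8.26|, |-1.64|) = 8.26
T6: max(|-1.49|, |6.25|) = 6.25
T7: max(|7.69|, |-8.82|) = 8.82
T8: max(|-6.35|, |-10.45|) = 10.45
T9: max(|-0.45|, |-11.01|) = 11.01
T10: max(|6.12|, |6.97|) = 6.97
T11: max(|-1.22|, |-5.09|) = 5.09
T12: max(|-2.78|, |6.64|) = 6.64
T13: max(|9.15|, |-12.09|) = 12.09
T14: max(|-5.27|, |2.87|) = 5.27
Sorted: T1 (4.13) < T11 (5.09) < T14 (5.27) < T4 (5.62) < …

T1, T11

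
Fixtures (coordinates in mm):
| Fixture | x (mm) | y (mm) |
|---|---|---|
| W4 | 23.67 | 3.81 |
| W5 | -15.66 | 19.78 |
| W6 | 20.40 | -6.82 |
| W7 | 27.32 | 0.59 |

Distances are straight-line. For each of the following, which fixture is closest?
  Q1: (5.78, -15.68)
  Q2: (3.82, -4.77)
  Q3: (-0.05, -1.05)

Q1 at (5.78, -15.68):
  W4: √((17.89)² + (19.49)²) = √(320.0521 + 379.8601) = 26.46 mm
  W5: √((-21.44)² + (35.46)²) = √(459.6736 + 1257.4116) = 41.44 mm
  W6: √((14.62)² + (8.86)²) = √(213.7444 + 78.4996) = 17.10 mm
  W7: √((21.54)² + (16.27)²) = √(463.9716 + 264.7129) = 26.99 mm
  → nearest: W6 (17.10 mm)
Q2 at (3.82, -4.77):
  W4: √((19.85)² + (8.58)²) = √(394.0225 + 73.6164) = 21.62 mm
  W5: √((-19.48)² + (24.55)²) = √(379.4704 + 602.7025) = 31.34 mm
  W6: √((16.58)² + (-2.05)²) = √(274.8964 + 4.2025) = 16.71 mm
  W7: √((23.50)² + (5.36)²) = √(552.2500 + 28.7296) = 24.10 mm
  → nearest: W6 (16.71 mm)
Q3 at (-0.05, -1.05):
  W4: √((23.72)² + (4.86)²) = √(562.6384 + 23.6196) = 24.21 mm
  W5: √((-15.61)² + (20.83)²) = √(243.6721 + 433.8889) = 26.03 mm
  W6: √((20.45)² + (-5.77)²) = √(418.2025 + 33.2929) = 21.25 mm
  W7: √((27.37)² + (1.64)²) = √(749.1169 + 2.6896) = 27.42 mm
  → nearest: W6 (21.25 mm)

Q1→W6; Q2→W6; Q3→W6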